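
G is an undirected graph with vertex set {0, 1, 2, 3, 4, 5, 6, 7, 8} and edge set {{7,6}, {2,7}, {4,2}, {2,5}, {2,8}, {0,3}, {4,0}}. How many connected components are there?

1 is isolated — a component by itself.
Starting from 0 we can reach 0, 2, 3, 4, 5, 6, 7, 8. That is one component of size 8.
Total: 2 components.

2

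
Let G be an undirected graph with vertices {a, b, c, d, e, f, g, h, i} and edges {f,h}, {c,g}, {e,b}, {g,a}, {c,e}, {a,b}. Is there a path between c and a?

Yes

From c we can reach a, b, c, e, g, which includes a.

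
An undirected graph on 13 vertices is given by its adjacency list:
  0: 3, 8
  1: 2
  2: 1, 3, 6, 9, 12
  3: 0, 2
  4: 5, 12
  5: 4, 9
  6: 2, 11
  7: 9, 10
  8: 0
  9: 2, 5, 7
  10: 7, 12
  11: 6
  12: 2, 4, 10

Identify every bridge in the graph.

0-3, 0-8, 1-2, 11-6, 2-3, 2-6

The edges on the cycle 2-12-10-7-9-2 are not bridges since each lies on that cycle.
But removing 0-8 disconnects 0 from 8; removing 11-6 disconnects 11 from 6; removing 3-0 disconnects 3 from 0; removing 1-2 disconnects 1 from 2 — these are bridges.
In total 6 edges are bridges.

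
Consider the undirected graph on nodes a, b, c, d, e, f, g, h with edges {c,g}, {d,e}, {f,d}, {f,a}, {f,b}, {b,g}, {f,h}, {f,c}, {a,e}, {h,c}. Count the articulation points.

1

Removing f increases the component count from 1 to 2, so f is a cut vertex.
By contrast removing e leaves 1 component; it is not a cut vertex. No other vertex is a cut vertex either.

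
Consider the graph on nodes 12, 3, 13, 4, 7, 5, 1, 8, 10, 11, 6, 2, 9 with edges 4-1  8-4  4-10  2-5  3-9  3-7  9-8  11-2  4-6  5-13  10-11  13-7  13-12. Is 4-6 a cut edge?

Yes

Removing 4-6 leaves no path between 4 and 6: the component count goes from 1 to 2. So it is a bridge.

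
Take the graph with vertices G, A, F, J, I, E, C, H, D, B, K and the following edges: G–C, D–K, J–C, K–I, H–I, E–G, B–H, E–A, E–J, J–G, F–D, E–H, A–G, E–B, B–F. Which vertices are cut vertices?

E

Removing E increases the component count from 1 to 2, so E is a cut vertex.
By contrast removing H leaves 1 component; it is not a cut vertex. No other vertex is a cut vertex either.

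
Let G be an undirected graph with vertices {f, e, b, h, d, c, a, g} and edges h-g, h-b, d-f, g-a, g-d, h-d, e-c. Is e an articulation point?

No

Deleting e leaves 2 components (was 2), so e is not a cut vertex.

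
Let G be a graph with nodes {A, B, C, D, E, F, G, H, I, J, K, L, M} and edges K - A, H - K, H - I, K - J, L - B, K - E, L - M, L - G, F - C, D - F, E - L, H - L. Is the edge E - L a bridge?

No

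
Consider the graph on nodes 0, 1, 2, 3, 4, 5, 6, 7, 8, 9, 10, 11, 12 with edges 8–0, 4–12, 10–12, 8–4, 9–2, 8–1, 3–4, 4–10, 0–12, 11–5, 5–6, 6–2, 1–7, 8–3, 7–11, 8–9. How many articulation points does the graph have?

Removing 8 increases the component count from 1 to 2, so 8 is a cut vertex.
By contrast removing 11 leaves 1 component; it is not a cut vertex. No other vertex is a cut vertex either.

1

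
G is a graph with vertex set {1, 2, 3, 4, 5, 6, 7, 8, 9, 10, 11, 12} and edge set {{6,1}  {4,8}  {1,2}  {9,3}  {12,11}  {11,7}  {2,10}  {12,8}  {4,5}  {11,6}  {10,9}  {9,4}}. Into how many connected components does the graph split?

Starting from 1 we can reach 1, 2, 3, 4, 5, 6, 7, 8, 9, 10, 11, 12. That is one component of size 12.
Total: 1 component.

1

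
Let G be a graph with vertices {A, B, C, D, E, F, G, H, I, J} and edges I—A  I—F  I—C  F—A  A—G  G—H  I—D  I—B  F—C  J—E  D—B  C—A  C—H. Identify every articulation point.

I

Removing I increases the component count from 2 to 3, so I is a cut vertex.
By contrast removing G leaves 2 components; it is not a cut vertex. No other vertex is a cut vertex either.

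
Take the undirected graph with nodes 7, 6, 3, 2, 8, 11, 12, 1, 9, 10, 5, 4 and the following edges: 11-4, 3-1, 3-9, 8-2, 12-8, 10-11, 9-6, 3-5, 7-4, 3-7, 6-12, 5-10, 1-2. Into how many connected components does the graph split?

Starting from 1 we can reach 1, 2, 3, 4, 5, 6, 7, 8, 9, 10, 11, 12. That is one component of size 12.
Total: 1 component.

1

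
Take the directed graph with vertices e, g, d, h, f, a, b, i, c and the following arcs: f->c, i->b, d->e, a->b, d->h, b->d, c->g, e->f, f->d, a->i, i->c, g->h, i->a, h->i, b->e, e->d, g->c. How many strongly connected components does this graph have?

{a, b, c, d, e, f, g, h, i} are all mutually reachable — one SCC of size 9.
That gives 1 strongly connected component.

1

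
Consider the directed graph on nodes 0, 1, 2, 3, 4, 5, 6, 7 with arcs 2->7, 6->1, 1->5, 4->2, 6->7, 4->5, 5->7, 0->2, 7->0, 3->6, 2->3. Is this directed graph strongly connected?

No

There is no directed path from 0 to 4, so the graph is not strongly connected.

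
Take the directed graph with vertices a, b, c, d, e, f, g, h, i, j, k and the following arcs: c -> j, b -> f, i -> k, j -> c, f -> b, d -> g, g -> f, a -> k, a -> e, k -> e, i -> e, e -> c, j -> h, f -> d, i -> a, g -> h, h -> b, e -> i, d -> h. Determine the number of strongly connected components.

3

{b, d, f, g, h} are all mutually reachable — one SCC of size 5.
{a, e, i, k} are all mutually reachable — one SCC of size 4.
{c, j} are all mutually reachable — one SCC of size 2.
That gives 3 strongly connected components.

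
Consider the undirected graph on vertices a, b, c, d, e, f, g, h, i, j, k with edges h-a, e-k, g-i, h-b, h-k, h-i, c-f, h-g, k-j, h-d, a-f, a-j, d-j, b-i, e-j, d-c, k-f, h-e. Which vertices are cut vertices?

Removing h increases the component count from 1 to 2, so h is a cut vertex.
By contrast removing k leaves 1 component; it is not a cut vertex. No other vertex is a cut vertex either.

h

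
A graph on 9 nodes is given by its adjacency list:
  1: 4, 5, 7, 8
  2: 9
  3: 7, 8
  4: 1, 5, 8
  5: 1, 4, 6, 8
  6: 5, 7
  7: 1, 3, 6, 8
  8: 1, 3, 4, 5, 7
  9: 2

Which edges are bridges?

2-9

The edges on the cycle 7-3-8-1-7 are not bridges since each lies on that cycle.
But removing 9-2 disconnects 9 from 2 — this is a bridge.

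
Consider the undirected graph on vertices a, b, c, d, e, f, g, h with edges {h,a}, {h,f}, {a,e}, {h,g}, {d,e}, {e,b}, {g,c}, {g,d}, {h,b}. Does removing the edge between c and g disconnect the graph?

Yes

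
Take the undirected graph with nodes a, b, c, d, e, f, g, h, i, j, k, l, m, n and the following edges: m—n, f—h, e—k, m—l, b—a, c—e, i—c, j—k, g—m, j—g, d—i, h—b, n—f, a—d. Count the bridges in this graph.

The edges on the cycle j-g-m-n-f-h-b-a-d-i-c-e-k-j are not bridges since each lies on that cycle.
But removing m—l disconnects m from l — this is a bridge.

1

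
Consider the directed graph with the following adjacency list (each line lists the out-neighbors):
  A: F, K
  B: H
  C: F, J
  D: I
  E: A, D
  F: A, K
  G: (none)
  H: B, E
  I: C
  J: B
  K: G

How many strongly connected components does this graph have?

4

{B, C, D, E, H, I, J} are all mutually reachable — one SCC of size 7.
{A, F} are all mutually reachable — one SCC of size 2.
{K} is an SCC by itself.
{G} is an SCC by itself.
That gives 4 strongly connected components.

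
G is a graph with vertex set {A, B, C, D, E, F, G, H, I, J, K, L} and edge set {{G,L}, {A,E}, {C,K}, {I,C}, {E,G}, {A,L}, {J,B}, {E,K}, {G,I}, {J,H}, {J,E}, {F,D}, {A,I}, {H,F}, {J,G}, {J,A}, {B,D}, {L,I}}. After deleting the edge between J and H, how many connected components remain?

J and H are still connected via J-B-D-F-H, so the component count stays at 1.

1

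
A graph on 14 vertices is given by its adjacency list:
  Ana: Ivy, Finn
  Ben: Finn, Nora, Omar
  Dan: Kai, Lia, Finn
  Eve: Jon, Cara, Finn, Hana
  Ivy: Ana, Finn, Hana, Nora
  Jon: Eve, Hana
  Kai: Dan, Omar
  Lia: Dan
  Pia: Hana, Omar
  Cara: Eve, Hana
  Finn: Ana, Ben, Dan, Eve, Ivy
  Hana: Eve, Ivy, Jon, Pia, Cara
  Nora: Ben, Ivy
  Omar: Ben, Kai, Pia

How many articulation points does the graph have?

1

Removing Dan increases the component count from 1 to 2, so Dan is a cut vertex.
By contrast removing Finn leaves 1 component; it is not a cut vertex. No other vertex is a cut vertex either.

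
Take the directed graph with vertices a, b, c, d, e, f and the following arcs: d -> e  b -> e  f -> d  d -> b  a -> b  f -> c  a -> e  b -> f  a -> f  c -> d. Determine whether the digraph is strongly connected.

No

There is no directed path from f to a, so the graph is not strongly connected.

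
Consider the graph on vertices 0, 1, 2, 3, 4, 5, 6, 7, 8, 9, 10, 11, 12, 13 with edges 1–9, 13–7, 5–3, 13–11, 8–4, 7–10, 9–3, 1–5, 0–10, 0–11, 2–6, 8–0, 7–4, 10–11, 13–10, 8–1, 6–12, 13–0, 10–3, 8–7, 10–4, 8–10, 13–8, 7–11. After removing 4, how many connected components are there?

With 4 gone, the remaining components are: {2, 6, 12}; {0, 1, 3, 5, 7, 8, 9, 10, 11, 13}.
That is 2 components.

2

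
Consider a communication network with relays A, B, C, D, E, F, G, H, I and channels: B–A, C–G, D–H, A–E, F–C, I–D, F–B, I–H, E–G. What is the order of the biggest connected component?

Starting from D we can reach D, H, I. That is one component of size 3.
Starting from A we can reach A, B, C, E, F, G. That is one component of size 6.
The largest has 6 vertices.

6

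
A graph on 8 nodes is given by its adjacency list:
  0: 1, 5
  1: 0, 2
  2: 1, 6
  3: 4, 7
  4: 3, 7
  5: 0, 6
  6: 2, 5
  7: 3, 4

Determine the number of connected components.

2

Starting from 3 we can reach 3, 4, 7. That is one component of size 3.
Starting from 0 we can reach 0, 1, 2, 5, 6. That is one component of size 5.
Total: 2 components.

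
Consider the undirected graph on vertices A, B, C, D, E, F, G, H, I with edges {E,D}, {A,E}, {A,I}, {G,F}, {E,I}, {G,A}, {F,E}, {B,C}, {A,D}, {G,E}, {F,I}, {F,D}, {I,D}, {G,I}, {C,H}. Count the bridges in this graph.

The edges on the cycle F-E-D-F are not bridges since each lies on that cycle.
But removing B - C disconnects B from C; removing H - C disconnects H from C — these are bridges.
That makes 2 bridges.

2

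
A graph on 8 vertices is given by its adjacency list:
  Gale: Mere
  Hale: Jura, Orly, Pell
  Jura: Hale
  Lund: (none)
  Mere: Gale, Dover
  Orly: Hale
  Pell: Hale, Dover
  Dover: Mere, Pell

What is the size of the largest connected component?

Lund is isolated — a component by itself.
Starting from Gale we can reach Gale, Hale, Jura, Mere, Orly, Pell, Dover. That is one component of size 7.
The largest has 7 vertices.

7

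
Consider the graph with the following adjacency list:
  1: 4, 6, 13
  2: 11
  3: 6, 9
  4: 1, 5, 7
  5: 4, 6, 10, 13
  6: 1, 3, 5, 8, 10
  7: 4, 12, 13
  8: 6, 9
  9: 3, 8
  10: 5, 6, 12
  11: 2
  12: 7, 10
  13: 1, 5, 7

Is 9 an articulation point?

Deleting 9 leaves 2 components (was 2), so 9 is not a cut vertex.

No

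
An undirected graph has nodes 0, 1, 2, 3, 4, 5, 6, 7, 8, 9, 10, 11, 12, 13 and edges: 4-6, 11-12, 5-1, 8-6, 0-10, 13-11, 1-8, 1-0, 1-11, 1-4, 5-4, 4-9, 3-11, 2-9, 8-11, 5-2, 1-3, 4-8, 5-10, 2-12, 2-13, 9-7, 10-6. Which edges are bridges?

The edges on the cycle 5-1-3-11-13-2-5 are not bridges since each lies on that cycle.
But removing 9-7 disconnects 9 from 7 — this is a bridge.

7-9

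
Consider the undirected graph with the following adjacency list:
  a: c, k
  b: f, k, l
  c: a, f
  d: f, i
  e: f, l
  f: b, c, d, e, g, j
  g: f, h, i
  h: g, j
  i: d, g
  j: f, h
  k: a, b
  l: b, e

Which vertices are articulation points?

Removing f increases the component count from 1 to 2, so f is a cut vertex.
By contrast removing e leaves 1 component; it is not a cut vertex. No other vertex is a cut vertex either.

f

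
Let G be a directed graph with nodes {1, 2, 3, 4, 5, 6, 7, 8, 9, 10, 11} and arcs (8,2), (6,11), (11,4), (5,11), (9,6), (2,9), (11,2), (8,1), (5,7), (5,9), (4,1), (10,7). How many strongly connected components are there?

8

{2, 6, 9, 11} are all mutually reachable — one SCC of size 4.
{8} is an SCC by itself.
{4} is an SCC by itself.
{5} is an SCC by itself.
{1} is an SCC by itself.
(and 3 more singleton SCCs)
That gives 8 strongly connected components.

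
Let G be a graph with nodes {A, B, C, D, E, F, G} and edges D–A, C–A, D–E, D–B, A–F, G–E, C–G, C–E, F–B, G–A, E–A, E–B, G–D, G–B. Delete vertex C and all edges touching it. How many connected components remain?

1

With C gone, the remaining components are: {A, B, D, E, F, G}.
That is 1 component.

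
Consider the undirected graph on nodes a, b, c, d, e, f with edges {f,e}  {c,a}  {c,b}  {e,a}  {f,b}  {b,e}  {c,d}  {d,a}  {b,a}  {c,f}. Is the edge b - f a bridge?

No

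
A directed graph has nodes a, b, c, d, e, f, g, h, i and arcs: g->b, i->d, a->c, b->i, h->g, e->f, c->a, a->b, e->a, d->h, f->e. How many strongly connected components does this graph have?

3

{b, d, g, h, i} are all mutually reachable — one SCC of size 5.
{a, c} are all mutually reachable — one SCC of size 2.
{e, f} are all mutually reachable — one SCC of size 2.
That gives 3 strongly connected components.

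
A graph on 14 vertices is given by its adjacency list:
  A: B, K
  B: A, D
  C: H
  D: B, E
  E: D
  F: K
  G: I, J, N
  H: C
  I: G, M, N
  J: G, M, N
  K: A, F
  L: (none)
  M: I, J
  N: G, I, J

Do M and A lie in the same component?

No

The component containing M is {G, I, J, M, N}, and A is not in it.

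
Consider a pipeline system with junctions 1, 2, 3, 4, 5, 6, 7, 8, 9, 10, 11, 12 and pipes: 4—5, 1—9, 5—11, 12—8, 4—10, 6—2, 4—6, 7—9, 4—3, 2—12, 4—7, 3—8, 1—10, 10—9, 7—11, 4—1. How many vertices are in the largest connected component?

12

Starting from 1 we can reach 1, 2, 3, 4, 5, 6, 7, 8, 9, 10, 11, 12. That is one component of size 12.
The largest has 12 vertices.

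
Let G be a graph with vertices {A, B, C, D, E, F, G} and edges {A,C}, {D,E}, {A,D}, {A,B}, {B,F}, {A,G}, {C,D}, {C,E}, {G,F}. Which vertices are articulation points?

A

Removing A increases the component count from 1 to 2, so A is a cut vertex.
By contrast removing B leaves 1 component; it is not a cut vertex. No other vertex is a cut vertex either.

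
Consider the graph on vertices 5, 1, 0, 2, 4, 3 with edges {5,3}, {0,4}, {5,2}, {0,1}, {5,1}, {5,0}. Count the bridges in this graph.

The edges on the cycle 5-0-1-5 are not bridges since each lies on that cycle.
But removing 0—4 disconnects 0 from 4; removing 5—3 disconnects 5 from 3; removing 5—2 disconnects 5 from 2 — these are bridges.
That makes 3 bridges.

3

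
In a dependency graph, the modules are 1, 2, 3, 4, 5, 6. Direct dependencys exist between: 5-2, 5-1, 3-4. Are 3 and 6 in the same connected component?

No

The component containing 3 is {3, 4}, and 6 is not in it.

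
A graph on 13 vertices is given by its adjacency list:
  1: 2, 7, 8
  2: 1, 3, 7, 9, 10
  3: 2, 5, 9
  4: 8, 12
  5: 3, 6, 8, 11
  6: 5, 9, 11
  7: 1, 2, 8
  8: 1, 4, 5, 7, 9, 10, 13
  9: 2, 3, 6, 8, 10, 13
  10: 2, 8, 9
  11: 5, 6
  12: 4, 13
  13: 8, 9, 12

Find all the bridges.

The edges on the cycle 9-6-5-8-9 are not bridges since each lies on that cycle.
Every edge lies on some cycle, so there are no bridges.

none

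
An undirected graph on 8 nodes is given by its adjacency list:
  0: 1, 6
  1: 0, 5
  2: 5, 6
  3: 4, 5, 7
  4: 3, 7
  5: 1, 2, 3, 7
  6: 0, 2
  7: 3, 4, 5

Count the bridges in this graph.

0

The edges on the cycle 5-3-4-7-5 are not bridges since each lies on that cycle.
Every edge lies on some cycle, so there are no bridges.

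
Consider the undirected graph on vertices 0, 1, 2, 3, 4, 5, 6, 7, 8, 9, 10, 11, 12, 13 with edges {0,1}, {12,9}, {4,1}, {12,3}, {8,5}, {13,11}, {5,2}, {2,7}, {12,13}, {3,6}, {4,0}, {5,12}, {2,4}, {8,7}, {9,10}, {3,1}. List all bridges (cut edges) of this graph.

10-9, 11-13, 12-13, 12-9, 3-6

The edges on the cycle 5-12-3-1-0-4-2-5 are not bridges since each lies on that cycle.
But removing 11 - 13 disconnects 11 from 13; removing 12 - 9 disconnects 12 from 9; removing 10 - 9 disconnects 10 from 9; removing 6 - 3 disconnects 6 from 3 — these are bridges.
In total 5 edges are bridges.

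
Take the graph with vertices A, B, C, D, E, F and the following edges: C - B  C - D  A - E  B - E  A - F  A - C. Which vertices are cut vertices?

A, C

Removing A increases the component count from 1 to 2, so A is a cut vertex.
Removing C increases the component count from 1 to 2, so C is a cut vertex.
By contrast removing B leaves 1 component; it is not a cut vertex. No other vertex is a cut vertex either.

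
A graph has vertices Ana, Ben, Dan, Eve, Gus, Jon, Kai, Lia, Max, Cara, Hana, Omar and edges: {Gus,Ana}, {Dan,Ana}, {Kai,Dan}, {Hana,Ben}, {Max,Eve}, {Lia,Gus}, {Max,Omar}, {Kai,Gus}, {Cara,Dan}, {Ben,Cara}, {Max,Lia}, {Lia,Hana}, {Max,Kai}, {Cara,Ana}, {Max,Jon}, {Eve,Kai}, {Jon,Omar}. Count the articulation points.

1

Removing Max increases the component count from 1 to 2, so Max is a cut vertex.
By contrast removing Gus leaves 1 component; it is not a cut vertex. No other vertex is a cut vertex either.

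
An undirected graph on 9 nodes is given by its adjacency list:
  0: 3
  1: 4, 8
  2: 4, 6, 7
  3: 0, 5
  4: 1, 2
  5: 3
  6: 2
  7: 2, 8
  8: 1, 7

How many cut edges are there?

3

The edges on the cycle 7-2-4-1-8-7 are not bridges since each lies on that cycle.
But removing 5-3 disconnects 5 from 3; removing 2-6 disconnects 2 from 6; removing 0-3 disconnects 0 from 3 — these are bridges.
That makes 3 bridges.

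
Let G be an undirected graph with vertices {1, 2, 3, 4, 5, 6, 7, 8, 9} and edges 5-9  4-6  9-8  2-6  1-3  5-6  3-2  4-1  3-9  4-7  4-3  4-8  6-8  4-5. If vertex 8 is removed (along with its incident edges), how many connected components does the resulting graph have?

1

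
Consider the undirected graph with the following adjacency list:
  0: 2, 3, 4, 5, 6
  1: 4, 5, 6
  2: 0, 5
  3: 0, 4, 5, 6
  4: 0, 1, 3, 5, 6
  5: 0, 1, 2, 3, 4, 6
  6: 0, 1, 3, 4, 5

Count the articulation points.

0

Removing 3, for instance, still leaves 1 component. No single vertex removal increases the component count — the graph has no articulation points.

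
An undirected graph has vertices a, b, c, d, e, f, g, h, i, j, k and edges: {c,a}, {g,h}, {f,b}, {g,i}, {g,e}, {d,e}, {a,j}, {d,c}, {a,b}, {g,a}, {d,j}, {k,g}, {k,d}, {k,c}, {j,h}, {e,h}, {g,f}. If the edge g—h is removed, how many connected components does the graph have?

1

g and h are still connected via g-e-h, so the component count stays at 1.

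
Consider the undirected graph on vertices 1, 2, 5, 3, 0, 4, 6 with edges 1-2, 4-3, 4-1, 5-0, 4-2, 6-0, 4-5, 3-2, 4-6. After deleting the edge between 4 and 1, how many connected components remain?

4 and 1 are still connected via 4-2-1, so the component count stays at 1.

1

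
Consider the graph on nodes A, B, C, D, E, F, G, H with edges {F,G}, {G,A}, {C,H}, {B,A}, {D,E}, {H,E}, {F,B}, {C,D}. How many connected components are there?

2

Starting from A we can reach A, B, F, G. That is one component of size 4.
Starting from C we can reach C, D, E, H. That is one component of size 4.
Total: 2 components.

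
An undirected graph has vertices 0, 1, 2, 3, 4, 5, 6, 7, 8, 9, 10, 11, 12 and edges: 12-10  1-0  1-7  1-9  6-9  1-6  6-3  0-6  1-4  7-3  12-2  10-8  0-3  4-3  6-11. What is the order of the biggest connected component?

8

5 is isolated — a component by itself.
Starting from 2 we can reach 2, 8, 10, 12. That is one component of size 4.
Starting from 0 we can reach 0, 1, 3, 4, 6, 7, 9, 11. That is one component of size 8.
The largest has 8 vertices.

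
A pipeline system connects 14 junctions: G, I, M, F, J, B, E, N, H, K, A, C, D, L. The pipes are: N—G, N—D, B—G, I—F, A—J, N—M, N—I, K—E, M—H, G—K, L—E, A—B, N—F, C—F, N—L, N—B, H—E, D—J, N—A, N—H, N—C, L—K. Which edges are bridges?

none

The edges on the cycle N-C-F-N are not bridges since each lies on that cycle.
Every edge lies on some cycle, so there are no bridges.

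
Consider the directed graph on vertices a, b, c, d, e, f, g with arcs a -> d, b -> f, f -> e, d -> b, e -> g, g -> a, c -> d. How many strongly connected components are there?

{a, b, d, e, f, g} are all mutually reachable — one SCC of size 6.
{c} is an SCC by itself.
That gives 2 strongly connected components.

2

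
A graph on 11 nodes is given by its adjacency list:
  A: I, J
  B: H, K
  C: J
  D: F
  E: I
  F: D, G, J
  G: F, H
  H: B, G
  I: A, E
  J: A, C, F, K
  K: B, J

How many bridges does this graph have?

The edges on the cycle H-G-F-J-K-B-H are not bridges since each lies on that cycle.
But removing E-I disconnects E from I; removing A-I disconnects A from I; removing J-A disconnects J from A; removing C-J disconnects C from J — these are bridges.
In total 5 edges are bridges.

5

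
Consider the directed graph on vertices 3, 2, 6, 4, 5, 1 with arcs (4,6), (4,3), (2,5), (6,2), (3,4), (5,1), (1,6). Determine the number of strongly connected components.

2

{1, 2, 5, 6} are all mutually reachable — one SCC of size 4.
{3, 4} are all mutually reachable — one SCC of size 2.
That gives 2 strongly connected components.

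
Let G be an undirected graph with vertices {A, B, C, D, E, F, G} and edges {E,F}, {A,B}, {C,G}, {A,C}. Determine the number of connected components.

D is isolated — a component by itself.
Starting from E we can reach E, F. That is one component of size 2.
Starting from A we can reach A, B, C, G. That is one component of size 4.
Total: 3 components.

3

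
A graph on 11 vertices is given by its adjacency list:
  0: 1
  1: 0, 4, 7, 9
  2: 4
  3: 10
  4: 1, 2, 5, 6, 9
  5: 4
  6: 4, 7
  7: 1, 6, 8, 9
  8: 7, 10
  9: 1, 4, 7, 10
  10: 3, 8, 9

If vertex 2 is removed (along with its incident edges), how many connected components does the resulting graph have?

With 2 gone, the remaining components are: {0, 1, 3, 4, 5, 6, 7, 8, 9, 10}.
That is 1 component.

1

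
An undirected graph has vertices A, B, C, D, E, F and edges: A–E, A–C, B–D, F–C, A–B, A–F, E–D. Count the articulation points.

1

Removing A increases the component count from 1 to 2, so A is a cut vertex.
By contrast removing D leaves 1 component; it is not a cut vertex. No other vertex is a cut vertex either.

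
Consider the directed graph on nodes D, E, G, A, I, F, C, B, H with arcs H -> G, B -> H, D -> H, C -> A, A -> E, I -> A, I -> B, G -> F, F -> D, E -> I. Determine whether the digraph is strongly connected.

No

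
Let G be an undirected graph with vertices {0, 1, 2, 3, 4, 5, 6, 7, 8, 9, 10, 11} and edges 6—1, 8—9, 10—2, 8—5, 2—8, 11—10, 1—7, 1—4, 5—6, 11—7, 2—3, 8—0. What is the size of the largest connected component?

12

Starting from 0 we can reach 0, 1, 2, 3, 4, 5, 6, 7, 8, 9, 10, 11. That is one component of size 12.
The largest has 12 vertices.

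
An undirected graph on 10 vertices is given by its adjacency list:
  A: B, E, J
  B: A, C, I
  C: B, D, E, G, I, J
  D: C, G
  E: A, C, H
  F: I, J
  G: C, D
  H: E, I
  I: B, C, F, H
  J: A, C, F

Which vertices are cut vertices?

Removing C increases the component count from 1 to 2, so C is a cut vertex.
By contrast removing H leaves 1 component; it is not a cut vertex. No other vertex is a cut vertex either.

C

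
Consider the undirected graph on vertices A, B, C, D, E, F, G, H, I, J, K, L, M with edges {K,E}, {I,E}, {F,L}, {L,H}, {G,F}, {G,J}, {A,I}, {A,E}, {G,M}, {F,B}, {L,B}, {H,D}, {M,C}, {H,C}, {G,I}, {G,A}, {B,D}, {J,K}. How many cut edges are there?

The edges on the cycle G-J-K-E-I-G are not bridges since each lies on that cycle.
Every edge lies on some cycle, so there are no bridges.

0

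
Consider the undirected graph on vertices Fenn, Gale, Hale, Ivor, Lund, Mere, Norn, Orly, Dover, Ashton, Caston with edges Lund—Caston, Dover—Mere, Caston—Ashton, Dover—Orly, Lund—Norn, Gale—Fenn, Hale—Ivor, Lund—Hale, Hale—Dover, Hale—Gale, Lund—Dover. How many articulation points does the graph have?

5

Removing Gale increases the component count from 1 to 2, so Gale is a cut vertex.
Removing Hale increases the component count from 1 to 3, so Hale is a cut vertex.
Removing Lund increases the component count from 1 to 3, so Lund is a cut vertex.
Likewise Dover, Caston are cut vertices.
By contrast removing Mere leaves 1 component; it is not a cut vertex. No other vertex is a cut vertex either.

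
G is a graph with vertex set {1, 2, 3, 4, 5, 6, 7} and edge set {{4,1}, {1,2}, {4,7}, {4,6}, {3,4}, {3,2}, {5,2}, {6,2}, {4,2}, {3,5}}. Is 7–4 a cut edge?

Yes

Removing 7–4 leaves no path between 7 and 4: the component count goes from 1 to 2. So it is a bridge.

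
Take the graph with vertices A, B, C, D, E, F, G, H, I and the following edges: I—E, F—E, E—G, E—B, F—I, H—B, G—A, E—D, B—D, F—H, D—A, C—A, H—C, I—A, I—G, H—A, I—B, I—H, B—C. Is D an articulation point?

Deleting D leaves 1 component (was 1) (its neighbors A, B, E remain connected to each other), so D is not a cut vertex.

No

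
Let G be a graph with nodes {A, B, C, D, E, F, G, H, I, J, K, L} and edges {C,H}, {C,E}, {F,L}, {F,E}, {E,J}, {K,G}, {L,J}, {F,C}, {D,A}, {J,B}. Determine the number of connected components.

4

I is isolated — a component by itself.
Starting from A we can reach A, D. That is one component of size 2.
Starting from G we can reach G, K. That is one component of size 2.
Starting from B we can reach B, C, E, F, H, J, L. That is one component of size 7.
Total: 4 components.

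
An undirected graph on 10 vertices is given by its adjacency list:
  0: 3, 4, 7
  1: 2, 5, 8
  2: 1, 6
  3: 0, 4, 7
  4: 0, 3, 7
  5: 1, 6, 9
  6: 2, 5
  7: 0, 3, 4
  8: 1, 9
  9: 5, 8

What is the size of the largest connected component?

6

Starting from 0 we can reach 0, 3, 4, 7. That is one component of size 4.
Starting from 1 we can reach 1, 2, 5, 6, 8, 9. That is one component of size 6.
The largest has 6 vertices.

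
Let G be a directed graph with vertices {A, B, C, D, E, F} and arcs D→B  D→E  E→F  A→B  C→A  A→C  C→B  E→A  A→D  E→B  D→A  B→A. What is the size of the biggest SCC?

5

{A, B, C, D, E} are all mutually reachable — one SCC of size 5.
{F} is an SCC by itself.
The largest has 5 vertices.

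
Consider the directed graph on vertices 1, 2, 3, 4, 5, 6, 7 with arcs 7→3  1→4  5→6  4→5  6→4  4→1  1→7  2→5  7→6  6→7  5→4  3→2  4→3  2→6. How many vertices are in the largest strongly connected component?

7

{1, 2, 3, 4, 5, 6, 7} are all mutually reachable — one SCC of size 7.
The largest has 7 vertices.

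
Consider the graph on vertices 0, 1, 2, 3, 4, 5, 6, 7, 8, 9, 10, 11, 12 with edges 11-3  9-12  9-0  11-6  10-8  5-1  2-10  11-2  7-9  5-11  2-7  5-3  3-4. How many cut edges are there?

The edges on the cycle 5-11-3-5 are not bridges since each lies on that cycle.
But removing 11-2 disconnects 11 from 2; removing 3-4 disconnects 3 from 4; removing 2-7 disconnects 2 from 7; removing 9-12 disconnects 9 from 12 — these are bridges.
In total 10 edges are bridges.

10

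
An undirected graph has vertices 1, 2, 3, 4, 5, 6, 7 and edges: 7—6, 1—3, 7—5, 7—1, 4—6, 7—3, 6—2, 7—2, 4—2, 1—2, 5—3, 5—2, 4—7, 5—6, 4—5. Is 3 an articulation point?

No

Deleting 3 leaves 1 component (was 1) (its neighbors 1, 5, 7 remain connected to each other), so 3 is not a cut vertex.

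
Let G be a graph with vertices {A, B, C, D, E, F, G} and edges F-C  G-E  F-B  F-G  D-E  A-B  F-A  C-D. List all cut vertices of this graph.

F

Removing F increases the component count from 1 to 2, so F is a cut vertex.
By contrast removing G leaves 1 component; it is not a cut vertex. No other vertex is a cut vertex either.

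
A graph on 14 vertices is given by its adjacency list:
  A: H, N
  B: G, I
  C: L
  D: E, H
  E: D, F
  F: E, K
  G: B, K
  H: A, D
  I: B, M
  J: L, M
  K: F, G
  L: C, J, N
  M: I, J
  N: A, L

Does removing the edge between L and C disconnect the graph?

Removing L-C leaves no path between L and C: the component count goes from 1 to 2. So it is a bridge.

Yes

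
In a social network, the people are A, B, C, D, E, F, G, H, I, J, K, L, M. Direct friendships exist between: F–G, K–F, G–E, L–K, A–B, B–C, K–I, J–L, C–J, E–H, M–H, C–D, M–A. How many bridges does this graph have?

2

The edges on the cycle M-A-B-C-J-L-K-F-G-E-H-M are not bridges since each lies on that cycle.
But removing D–C disconnects D from C; removing I–K disconnects I from K — these are bridges.
That makes 2 bridges.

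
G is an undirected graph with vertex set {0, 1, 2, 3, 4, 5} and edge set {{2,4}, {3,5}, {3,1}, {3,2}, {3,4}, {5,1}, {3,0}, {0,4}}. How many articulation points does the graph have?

1

Removing 3 increases the component count from 1 to 2, so 3 is a cut vertex.
By contrast removing 4 leaves 1 component; it is not a cut vertex. No other vertex is a cut vertex either.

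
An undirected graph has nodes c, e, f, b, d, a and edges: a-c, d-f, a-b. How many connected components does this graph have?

3

e is isolated — a component by itself.
Starting from d we can reach d, f. That is one component of size 2.
Starting from a we can reach a, b, c. That is one component of size 3.
Total: 3 components.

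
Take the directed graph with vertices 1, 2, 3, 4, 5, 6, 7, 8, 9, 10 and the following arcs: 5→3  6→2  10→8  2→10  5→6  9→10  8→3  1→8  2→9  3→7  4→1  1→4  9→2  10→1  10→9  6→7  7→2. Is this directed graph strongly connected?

No

There is no directed path from 3 to 5, so the graph is not strongly connected.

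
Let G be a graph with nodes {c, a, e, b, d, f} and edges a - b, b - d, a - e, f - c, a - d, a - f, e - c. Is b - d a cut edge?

No

After removing b - d, the path b-a-d still connects them, so the edge is not a bridge.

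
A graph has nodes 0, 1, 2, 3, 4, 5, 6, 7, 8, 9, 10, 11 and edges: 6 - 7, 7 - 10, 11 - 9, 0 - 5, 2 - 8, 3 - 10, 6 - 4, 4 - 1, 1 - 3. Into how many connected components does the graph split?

4

Starting from 0 we can reach 0, 5. That is one component of size 2.
Starting from 9 we can reach 9, 11. That is one component of size 2.
Starting from 2 we can reach 2, 8. That is one component of size 2.
Starting from 1 we can reach 1, 3, 4, 6, 7, 10. That is one component of size 6.
Total: 4 components.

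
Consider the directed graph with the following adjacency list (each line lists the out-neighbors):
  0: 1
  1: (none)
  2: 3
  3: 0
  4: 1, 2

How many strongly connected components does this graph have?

{1} is an SCC by itself.
{2} is an SCC by itself.
{4} is an SCC by itself.
{0} is an SCC by itself.
{3} is an SCC by itself.
That gives 5 strongly connected components.

5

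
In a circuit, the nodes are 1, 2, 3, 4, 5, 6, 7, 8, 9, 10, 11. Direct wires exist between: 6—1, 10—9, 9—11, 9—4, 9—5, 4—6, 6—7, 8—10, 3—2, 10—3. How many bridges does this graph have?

10

removing 6—7 disconnects 6 from 7; removing 5—9 disconnects 5 from 9; removing 9—4 disconnects 9 from 4; removing 11—9 disconnects 11 from 9 — these are bridges.
In total 10 edges are bridges.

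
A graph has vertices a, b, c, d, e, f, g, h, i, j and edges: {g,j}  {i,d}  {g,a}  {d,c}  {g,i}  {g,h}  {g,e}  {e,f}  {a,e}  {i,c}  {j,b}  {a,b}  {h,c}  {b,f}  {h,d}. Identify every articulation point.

Removing g increases the component count from 1 to 2, so g is a cut vertex.
By contrast removing d leaves 1 component; it is not a cut vertex. No other vertex is a cut vertex either.

g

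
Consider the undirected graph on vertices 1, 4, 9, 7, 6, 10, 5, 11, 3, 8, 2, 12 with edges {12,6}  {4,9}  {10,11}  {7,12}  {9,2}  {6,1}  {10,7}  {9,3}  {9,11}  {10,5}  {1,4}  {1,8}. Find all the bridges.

The edges on the cycle 10-7-12-6-1-4-9-11-10 are not bridges since each lies on that cycle.
But removing 3—9 disconnects 3 from 9; removing 8—1 disconnects 8 from 1; removing 2—9 disconnects 2 from 9; removing 10—5 disconnects 10 from 5 — these are bridges.

1-8, 10-5, 2-9, 3-9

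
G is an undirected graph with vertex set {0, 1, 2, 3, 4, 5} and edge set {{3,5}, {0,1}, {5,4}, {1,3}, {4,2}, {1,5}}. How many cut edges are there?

3

The edges on the cycle 1-3-5-1 are not bridges since each lies on that cycle.
But removing 2 - 4 disconnects 2 from 4; removing 0 - 1 disconnects 0 from 1; removing 5 - 4 disconnects 5 from 4 — these are bridges.
That makes 3 bridges.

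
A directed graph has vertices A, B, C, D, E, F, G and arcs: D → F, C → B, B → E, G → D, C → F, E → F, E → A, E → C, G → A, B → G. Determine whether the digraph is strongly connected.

No

There is no directed path from F to C, so the graph is not strongly connected.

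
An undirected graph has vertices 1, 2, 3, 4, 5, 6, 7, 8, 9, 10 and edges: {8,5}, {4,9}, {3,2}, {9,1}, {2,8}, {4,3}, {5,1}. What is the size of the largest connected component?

7

10 is isolated — a component by itself.
7 is isolated — a component by itself.
6 is isolated — a component by itself.
Starting from 1 we can reach 1, 2, 3, 4, 5, 8, 9. That is one component of size 7.
The largest has 7 vertices.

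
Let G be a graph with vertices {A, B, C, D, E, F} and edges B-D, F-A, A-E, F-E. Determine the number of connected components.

3

C is isolated — a component by itself.
Starting from B we can reach B, D. That is one component of size 2.
Starting from A we can reach A, E, F. That is one component of size 3.
Total: 3 components.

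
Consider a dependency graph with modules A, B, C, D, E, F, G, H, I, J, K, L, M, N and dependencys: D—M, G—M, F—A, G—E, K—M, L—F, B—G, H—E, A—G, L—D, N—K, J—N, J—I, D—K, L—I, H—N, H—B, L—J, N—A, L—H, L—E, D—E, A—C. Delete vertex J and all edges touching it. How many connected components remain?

With J gone, the remaining components are: {A, B, C, D, E, F, G, H, I, K, L, M, N}.
That is 1 component.

1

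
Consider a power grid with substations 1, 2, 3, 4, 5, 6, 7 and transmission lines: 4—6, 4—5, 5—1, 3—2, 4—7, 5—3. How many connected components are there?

1

Starting from 1 we can reach 1, 2, 3, 4, 5, 6, 7. That is one component of size 7.
Total: 1 component.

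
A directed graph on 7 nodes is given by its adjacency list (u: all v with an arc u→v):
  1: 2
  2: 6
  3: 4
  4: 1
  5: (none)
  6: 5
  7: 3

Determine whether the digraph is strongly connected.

There is no directed path from 1 to 4, so the graph is not strongly connected.

No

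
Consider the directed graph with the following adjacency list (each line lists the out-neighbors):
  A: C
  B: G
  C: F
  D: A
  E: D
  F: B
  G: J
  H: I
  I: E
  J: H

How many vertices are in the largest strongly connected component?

10

{A, B, C, D, E, F, G, H, I, J} are all mutually reachable — one SCC of size 10.
The largest has 10 vertices.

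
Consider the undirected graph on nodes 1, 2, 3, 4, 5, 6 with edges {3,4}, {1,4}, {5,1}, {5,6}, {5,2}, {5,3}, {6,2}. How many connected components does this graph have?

1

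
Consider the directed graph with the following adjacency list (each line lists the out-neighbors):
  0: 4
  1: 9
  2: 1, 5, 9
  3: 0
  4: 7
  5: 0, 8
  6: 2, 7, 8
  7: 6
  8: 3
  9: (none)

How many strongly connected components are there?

{0, 2, 3, 4, 5, 6, 7, 8} are all mutually reachable — one SCC of size 8.
{9} is an SCC by itself.
{1} is an SCC by itself.
That gives 3 strongly connected components.

3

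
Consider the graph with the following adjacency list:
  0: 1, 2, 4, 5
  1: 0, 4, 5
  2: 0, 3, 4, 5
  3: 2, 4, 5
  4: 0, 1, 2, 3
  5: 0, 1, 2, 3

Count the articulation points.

0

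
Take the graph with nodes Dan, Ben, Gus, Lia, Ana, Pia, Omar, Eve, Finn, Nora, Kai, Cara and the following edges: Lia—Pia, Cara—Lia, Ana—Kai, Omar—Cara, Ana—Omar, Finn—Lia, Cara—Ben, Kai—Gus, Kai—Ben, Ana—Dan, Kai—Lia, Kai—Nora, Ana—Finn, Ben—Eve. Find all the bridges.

The edges on the cycle Ana-Kai-Lia-Finn-Ana are not bridges since each lies on that cycle.
But removing Pia—Lia disconnects Pia from Lia; removing Kai—Nora disconnects Kai from Nora; removing Kai—Gus disconnects Kai from Gus; removing Eve—Ben disconnects Eve from Ben — these are bridges.
In total 5 edges are bridges.

Ana-Dan, Ben-Eve, Gus-Kai, Kai-Nora, Lia-Pia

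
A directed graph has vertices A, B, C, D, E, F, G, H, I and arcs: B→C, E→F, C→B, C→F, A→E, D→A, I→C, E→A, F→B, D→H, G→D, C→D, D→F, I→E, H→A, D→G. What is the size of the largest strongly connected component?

8

{A, B, C, D, E, F, G, H} are all mutually reachable — one SCC of size 8.
{I} is an SCC by itself.
The largest has 8 vertices.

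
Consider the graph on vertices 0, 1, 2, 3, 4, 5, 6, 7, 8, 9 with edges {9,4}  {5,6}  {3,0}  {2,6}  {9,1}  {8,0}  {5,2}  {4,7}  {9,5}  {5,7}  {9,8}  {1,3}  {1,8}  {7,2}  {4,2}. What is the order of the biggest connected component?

10

Starting from 0 we can reach 0, 1, 2, 3, 4, 5, 6, 7, 8, 9. That is one component of size 10.
The largest has 10 vertices.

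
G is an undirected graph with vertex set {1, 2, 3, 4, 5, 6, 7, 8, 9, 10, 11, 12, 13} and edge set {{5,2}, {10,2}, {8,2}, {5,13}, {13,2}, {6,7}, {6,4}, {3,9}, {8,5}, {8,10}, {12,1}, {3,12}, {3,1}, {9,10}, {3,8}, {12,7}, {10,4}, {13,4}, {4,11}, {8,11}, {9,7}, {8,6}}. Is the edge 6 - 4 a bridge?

After removing 6 - 4, the path 6-8-11-4 still connects them, so the edge is not a bridge.

No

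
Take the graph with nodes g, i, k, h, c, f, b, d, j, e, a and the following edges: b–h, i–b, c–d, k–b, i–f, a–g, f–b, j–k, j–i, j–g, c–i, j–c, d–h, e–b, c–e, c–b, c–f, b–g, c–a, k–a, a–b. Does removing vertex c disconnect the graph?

Deleting c leaves 1 component (was 1) (its neighbors a, b, d, e, f, i, j remain connected to each other), so c is not a cut vertex.

No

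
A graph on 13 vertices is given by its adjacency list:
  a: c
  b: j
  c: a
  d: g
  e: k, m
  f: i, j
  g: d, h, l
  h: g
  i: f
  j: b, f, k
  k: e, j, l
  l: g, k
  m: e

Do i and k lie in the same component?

Yes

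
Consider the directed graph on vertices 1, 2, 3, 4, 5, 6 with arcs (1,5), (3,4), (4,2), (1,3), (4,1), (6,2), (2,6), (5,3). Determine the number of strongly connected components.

{1, 3, 4, 5} are all mutually reachable — one SCC of size 4.
{2, 6} are all mutually reachable — one SCC of size 2.
That gives 2 strongly connected components.

2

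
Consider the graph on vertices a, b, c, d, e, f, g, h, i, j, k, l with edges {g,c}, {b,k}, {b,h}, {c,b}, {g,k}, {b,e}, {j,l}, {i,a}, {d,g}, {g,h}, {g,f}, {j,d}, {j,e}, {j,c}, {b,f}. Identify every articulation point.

j

Removing j increases the component count from 2 to 3, so j is a cut vertex.
By contrast removing h leaves 2 components; it is not a cut vertex. No other vertex is a cut vertex either.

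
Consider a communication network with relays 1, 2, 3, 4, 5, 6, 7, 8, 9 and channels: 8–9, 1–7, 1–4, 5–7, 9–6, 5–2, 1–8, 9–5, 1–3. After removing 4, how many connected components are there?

With 4 gone, the remaining components are: {1, 2, 3, 5, 6, 7, 8, 9}.
That is 1 component.

1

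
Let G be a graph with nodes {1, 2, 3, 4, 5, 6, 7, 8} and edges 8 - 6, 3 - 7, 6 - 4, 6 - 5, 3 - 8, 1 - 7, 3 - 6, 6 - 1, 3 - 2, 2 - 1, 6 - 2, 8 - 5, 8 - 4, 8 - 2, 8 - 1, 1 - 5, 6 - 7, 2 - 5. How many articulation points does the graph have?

Removing 8, for instance, still leaves 1 component. No single vertex removal increases the component count — the graph has no articulation points.

0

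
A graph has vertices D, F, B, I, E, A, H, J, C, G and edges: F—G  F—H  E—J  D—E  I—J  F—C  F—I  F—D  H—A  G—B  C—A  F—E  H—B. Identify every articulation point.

F

Removing F increases the component count from 1 to 2, so F is a cut vertex.
By contrast removing H leaves 1 component; it is not a cut vertex. No other vertex is a cut vertex either.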